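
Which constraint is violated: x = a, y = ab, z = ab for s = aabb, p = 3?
Violated: xyz = s

The decomposition x = a, y = ab, z = ab for s = aabb with p = 3
violates the constraint: xyz = s

xyz = 'a' + 'ab' + 'ab' = 'aabab' ≠ 'aabb' = s. The decomposition doesn't reconstruct s.

Pumping lemma constraints:
1. xyz = s (decomposition is valid)
2. |xy| ≤ p
3. |y| > 0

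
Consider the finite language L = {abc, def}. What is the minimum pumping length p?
p = 4

For a finite language L, the pumping lemma holds vacuously if p > max|s| for s ∈ L.

The longest string in L = {abc, def} has length 3.
If p = 4, then no string s ∈ L has |s| ≥ p, so the condition is vacuously true.

The minimum pumping length is p = 4.

Why no smaller p works: for any p ≤ 3, the longest string s ∈ L has |s| = 3 ≥ p, so it would
have to be pumpable; but pumping up (i = 2, 3, ...) produces ever longer strings, which cannot all lie in the
finite language L. So the pumping property fails for every p ≤ 3.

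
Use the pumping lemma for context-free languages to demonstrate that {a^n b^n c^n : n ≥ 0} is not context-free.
Assume for contradiction that L is context-free, and let p ≥ 1 be the pumping length given by the pumping lemma for CFLs.
Choose s = a^p b^p c^p. Then s ∈ L and |s| = 3p ≥ p.
By the CFL pumping lemma, s = uvxyz for some u, v, x, y, z with |vxy| ≤ p, |vy| ≥ 1, and uv^i xy^i z ∈ L for every i ≥ 0.

Because |vxy| ≤ p, the window vxy cannot contain both an a and a c: any substring of s containing both must include the entire block b^p plus at least one a and one c, so it has length ≥ p + 2 > p.
Hence at least one of the letters a, c does not occur in vy at all.

Take i = 0: the string uxz is obtained from s by deleting |vy| ≥ 1 symbols, so |uxz| = 3p − |vy| < 3p.
But the letter (a or c) that does not occur in vy still occurs exactly p times in uxz. Every string of L with exactly p copies of some letter is a^p b^p c^p, of length 3p. Since |uxz| < 3p, uxz ∉ L.

This contradicts the CFL pumping lemma, which requires uv^i xy^i z ∈ L for all i ≥ 0.
Hence L = {a^n b^n c^n : n ≥ 0} is not context-free. ∎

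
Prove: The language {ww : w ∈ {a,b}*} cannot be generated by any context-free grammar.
Assume for contradiction that L is context-free, and let p ≥ 1 be the pumping length given by the pumping lemma for CFLs.
Choose s = a^p b^p a^p b^p. Then s ∈ L (take w = a^p b^p) and |s| = 4p ≥ p.
By the CFL pumping lemma, s = uvxyz for some u, v, x, y, z with |vxy| ≤ p, |vy| ≥ 1, and uv^i xy^i z ∈ L for every i ≥ 0.

Write s as four blocks A₁ B₁ A₂ B₂ with A₁ = A₂ = a^p and B₁ = B₂ = b^p. Since |vxy| ≤ p, the window vxy lies inside at most two adjacent blocks. Take i = 0 and let t = uxz, so |t| = 4p − |vy| with 1 ≤ |vy| ≤ p. If |t| is odd, t ∉ L immediately, so assume |vy| is even (hence |vy| ≥ 2) and |t|/2 = 2p − |vy|/2, which satisfies p ≤ |t|/2 ≤ 2p − 1.

Case 1 (vxy inside A₁B₁): t = a^(p−j) b^(p−l) a^p b^p with j + l = |vy|. The second half of t has length < 2p, so it is a suffix of the trailing a^p b^p and ends in b; the first half is a^(p−j) b^(p−l) a^((j+l)/2), which ends in a because (j+l)/2 ≥ 1. The halves differ, so t ∉ L.

Case 2 (vxy inside B₁A₂, straddling the middle): t = a^p b^(p−j) a^(p−l) b^p with j + l = |vy|. If t = ww, then w is a prefix of t of length ≥ p, so w begins with a^p; and w is a suffix of t of length ≥ p, so w ends with b^p. That forces |w| ≥ 2p, contradicting |w| = |t|/2 ≤ 2p − 1. So t ∉ L.

Case 3 (vxy inside A₂B₂): t = a^p b^p a^(p−j) b^(p−l) with j + l = |vy|. The first half of t is a prefix of a^p b^p, so it begins with a; the second half is b^((j+l)/2) a^(p−j) b^(p−l), which begins with b. The halves differ, so t ∉ L.

In every case uv⁰xy⁰z = uxz ∉ L.

This contradicts the CFL pumping lemma, which requires uv^i xy^i z ∈ L for all i ≥ 0.
Hence L = {ww : w ∈ {a,b}*} is not context-free. ∎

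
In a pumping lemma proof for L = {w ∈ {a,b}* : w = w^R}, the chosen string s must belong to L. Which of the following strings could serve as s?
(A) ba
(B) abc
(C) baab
(C) baab

The pumping lemma is applied to a string s that lies in L, so first check membership of each option:
- (A) ba reversed is ab ≠ ba, so it is not a palindrome and is not in L ✗
- (B) abc reversed is cba ≠ abc, so it is not a palindrome and is not in L ✗
- (C) baab reversed is baab, the same string, so it is a palindrome and is in L ✓

Only (C) baab is in L, so it is the only candidate that could play the role of s.
(In a complete proof one picks s in terms of the pumping length p so that |s| ≥ p is guaranteed; a fixed string like baab illustrates the shape of such an s.)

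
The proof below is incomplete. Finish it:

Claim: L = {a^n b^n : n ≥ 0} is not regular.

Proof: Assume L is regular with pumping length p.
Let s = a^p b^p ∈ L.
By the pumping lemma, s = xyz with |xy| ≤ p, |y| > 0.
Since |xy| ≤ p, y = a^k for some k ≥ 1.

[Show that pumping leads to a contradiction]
Consider xy²z = a^(p+k) b^p.

Since k ≥ 1, we have p + k > p.
So xy²z has more a's than b's: (p+k) a's vs p b's.
This means xy²z ∉ L because a^n b^n requires equal counts.

This contradicts the pumping lemma which states xy²z ∈ L.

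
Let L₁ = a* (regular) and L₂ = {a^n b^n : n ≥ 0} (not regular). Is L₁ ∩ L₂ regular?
Yes — L₁ ∩ L₂ is regular.

A string of a* contains no b's, and the only string of {a^n b^n} with no b's is ε (n = 0). So L₁ ∩ L₂ = {ε}, a finite language, which is regular.

Note that the bare facts "L₁ regular, L₂ non-regular" do not settle the question by themselves: the closure of regular languages under ∪, ∩, complement and difference applies only when BOTH operands are regular. With a non-regular operand the result can come out regular or non-regular depending on the specific languages, so one has to work out L₁ ∩ L₂ for this particular pair, as above.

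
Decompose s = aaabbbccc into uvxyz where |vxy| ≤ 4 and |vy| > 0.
u='aa', v='a', x='bb', y='b', z='ccc'

For s = aaabbbccc with pumping length p = 4:

One valid decomposition:
- u = 'aa'
- v = 'a'
- x = 'bb'
- y = 'b'
- z = 'ccc'

Verification:
- uvxyz = 'aa' + 'a' + 'bb' + 'b' + 'ccc' = aaabbbccc ✓
- |vxy| = |'abbb'| = 4 ≤ 4 ✓
- |vy| = |'ab'| = 2 > 0 ✓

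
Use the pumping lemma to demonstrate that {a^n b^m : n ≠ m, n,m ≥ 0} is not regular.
Assume for contradiction that L is regular, and let p ≥ 1 be the pumping length given by the pumping lemma.
Choose s = a^p b^(p + p!). Then s ∈ L because p ≠ p + p! (as p! ≥ 1), and |s| ≥ p.
By the pumping lemma, s = xyz for some x, y, z with |xy| ≤ p, |y| ≥ 1, and xy^i z ∈ L for every i ≥ 0.
Since |xy| ≤ p and the first p symbols of s are all a's, y = a^k for some k with 1 ≤ k ≤ p.
For every i ≥ 0, xy^i z = a^(p + (i − 1)k) b^(p + p!).

Because 1 ≤ k ≤ p, k divides p!. Let t = p!/k (a positive integer) and take i = t + 1.
Then the number of a's is p + tk = p + p!, which equals the number of b's.
So xy^(t+1) z = a^(p + p!) b^(p + p!) has equally many a's and b's and is NOT in L.

This contradicts the pumping lemma, which requires xy^i z ∈ L for all i ≥ 0.
Hence L = {a^n b^m : n ≠ m, n,m ≥ 0} is not regular. ∎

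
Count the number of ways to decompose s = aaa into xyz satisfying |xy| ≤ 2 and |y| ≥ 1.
3

For s = 'aaa' with pumping length p = 2:

Constraints: |xy| ≤ 2, |y| > 0

Valid decompositions (|xy| ≤ p, |y| ≥ 1):
  • x='', y='a', z='aa'
  • x='a', y='a', z='a'
  • x='', y='aa', z='a'

Total count: 3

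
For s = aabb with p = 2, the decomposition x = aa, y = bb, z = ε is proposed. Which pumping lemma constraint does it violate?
Violated: |xy| ≤ p

The decomposition x = aa, y = bb, z = ε for s = aabb with p = 2
violates the constraint: |xy| ≤ p

|xy| = |aabb| = 4 > 2 = p. The decomposition puts too many characters in xy.

Pumping lemma constraints:
1. xyz = s (decomposition is valid)
2. |xy| ≤ p
3. |y| > 0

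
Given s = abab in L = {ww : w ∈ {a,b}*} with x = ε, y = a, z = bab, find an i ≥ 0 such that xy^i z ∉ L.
i = 0

xy⁰z = ε · ε · bab = bab; bab has odd length 3, so it cannot be written as ww and is not in L.
(Other choices also work, e.g. i = 2, 3; only i = 1 is guaranteed to stay in L since xy¹z = s.)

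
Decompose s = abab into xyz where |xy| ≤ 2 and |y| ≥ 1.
x = '', y = 'ab', z = 'ab'

For s = abab and p = 2, one valid decomposition is:
- x = '' (length 0)
- y = 'ab' (length 2)
- z = 'ab' (length 2)

Verification:
- xyz = '' + 'ab' + 'ab' = abab ✓
- |xy| = 2 ≤ 2 ✓
- |y| = 2 > 0 ✓

All pumping lemma constraints are satisfied.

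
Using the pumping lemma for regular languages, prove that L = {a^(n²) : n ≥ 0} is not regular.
Assume for contradiction that L is regular, and let p ≥ 1 be the pumping length given by the pumping lemma.
Choose s = a^(p²). Then s ∈ L and |s| = p² ≥ p.
By the pumping lemma, s = xyz for some x, y, z with |xy| ≤ p, |y| ≥ 1, and xy^i z ∈ L for every i ≥ 0.
Here y = a^k for some k with 1 ≤ k ≤ |xy| ≤ p.

Take i = 2: |xy²z| = p² + k.
Now p² < p² + k ≤ p² + p < p² + 2p + 1 = (p + 1)².
So |xy²z| lies strictly between the consecutive squares p² and (p + 1)², hence is not a perfect square, and xy²z ∉ L.

This contradicts the pumping lemma, which requires xy^i z ∈ L for all i ≥ 0.
Hence L = {a^(n²) : n ≥ 0} is not regular. ∎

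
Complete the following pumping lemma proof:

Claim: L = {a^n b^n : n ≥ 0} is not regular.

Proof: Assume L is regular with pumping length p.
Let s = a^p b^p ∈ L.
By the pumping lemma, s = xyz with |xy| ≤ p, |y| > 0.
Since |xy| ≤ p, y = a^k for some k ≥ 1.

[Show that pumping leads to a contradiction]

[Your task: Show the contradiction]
Consider xy²z = a^(p+k) b^p.

Since k ≥ 1, we have p + k > p.
So xy²z has more a's than b's: (p+k) a's vs p b's.
This means xy²z ∉ L because a^n b^n requires equal counts.

This contradicts the pumping lemma which states xy²z ∈ L.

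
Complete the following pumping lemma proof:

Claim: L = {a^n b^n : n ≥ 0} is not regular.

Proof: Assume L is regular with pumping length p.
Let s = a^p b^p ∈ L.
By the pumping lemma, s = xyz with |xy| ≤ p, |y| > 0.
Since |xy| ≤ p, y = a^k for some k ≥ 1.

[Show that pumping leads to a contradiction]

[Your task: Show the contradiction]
Consider xy²z = a^(p+k) b^p.

Since k ≥ 1, we have p + k > p.
So xy²z has more a's than b's: (p+k) a's vs p b's.
This means xy²z ∉ L because a^n b^n requires equal counts.

This contradicts the pumping lemma which states xy²z ∈ L.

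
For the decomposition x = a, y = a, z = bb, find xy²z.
aaabb

Given x = 'a', y = 'a', z = 'bb' and i = 2:

xy^2z = x + y·y·...·y (2 times) + z
       = 'a' + 'a'^2 + 'bb'
       = 'a' + 'aa' + 'bb'
       = 'aaabb'

The pumped string is 'aaabb' with length 5.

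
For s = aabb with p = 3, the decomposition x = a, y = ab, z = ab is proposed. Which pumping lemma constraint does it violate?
Violated: xyz = s

The decomposition x = a, y = ab, z = ab for s = aabb with p = 3
violates the constraint: xyz = s

xyz = 'a' + 'ab' + 'ab' = 'aabab' ≠ 'aabb' = s. The decomposition doesn't reconstruct s.

Pumping lemma constraints:
1. xyz = s (decomposition is valid)
2. |xy| ≤ p
3. |y| > 0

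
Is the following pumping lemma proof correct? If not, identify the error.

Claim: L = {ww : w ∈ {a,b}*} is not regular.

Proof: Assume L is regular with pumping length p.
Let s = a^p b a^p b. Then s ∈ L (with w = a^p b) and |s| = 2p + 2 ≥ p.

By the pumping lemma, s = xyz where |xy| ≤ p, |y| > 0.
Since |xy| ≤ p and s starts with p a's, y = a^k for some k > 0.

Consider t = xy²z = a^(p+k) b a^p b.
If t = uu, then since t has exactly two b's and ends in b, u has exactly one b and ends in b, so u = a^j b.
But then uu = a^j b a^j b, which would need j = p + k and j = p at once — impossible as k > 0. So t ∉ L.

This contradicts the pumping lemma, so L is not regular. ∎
The proof is correct.

This proof is valid because:
1. s = a^p b a^p b is in L and is chosen in terms of p, so |s| ≥ p holds for every p
2. The decomposition analysis is correct: |xy| ≤ p forces y to lie inside the leading a's
3. The contradiction is valid: the argument shows a^(p+k) b a^p b cannot be split into two equal halves
4. The conclusion follows logically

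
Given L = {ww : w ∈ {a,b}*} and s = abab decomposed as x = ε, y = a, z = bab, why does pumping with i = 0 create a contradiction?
xy⁰z = bab ∉ L

Pumping with i = 0 replaces y = a by y⁰ = ε:
- Original: s = xyz = abab; abab splits into halves ab · ab, which are equal, so it is in L (w = ab)
- Pumped: xy⁰z = ε · ε · bab = bab
- bab has odd length 3, so it cannot be written as ww and is not in L

The pumping lemma would require xy⁰z ∈ L, so this decomposition yields a contradiction.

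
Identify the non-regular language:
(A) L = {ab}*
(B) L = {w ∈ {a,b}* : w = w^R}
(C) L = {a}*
(B) {w ∈ {a,b}* : w = w^R}

(B) L = {w ∈ {a,b}* : w = w^R} is NOT regular.

The pumping lemma can be used to prove this:
After pumping, the string is no longer symmetric

The other languages are regular because they can be recognized by finite automata.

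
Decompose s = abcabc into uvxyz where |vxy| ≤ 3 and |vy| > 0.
u='ab', v='c', x='a', y='b', z='c'

For s = abcabc with pumping length p = 3:

One valid decomposition:
- u = 'ab'
- v = 'c'
- x = 'a'
- y = 'b'
- z = 'c'

Verification:
- uvxyz = 'ab' + 'c' + 'a' + 'b' + 'c' = abcabc ✓
- |vxy| = |'cab'| = 3 ≤ 3 ✓
- |vy| = |'cb'| = 2 > 0 ✓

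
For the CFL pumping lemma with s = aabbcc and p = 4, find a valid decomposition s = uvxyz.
u='a', v='a', x='bb', y='c', z='c'

For s = aabbcc with pumping length p = 4:

One valid decomposition:
- u = 'a'
- v = 'a'
- x = 'bb'
- y = 'c'
- z = 'c'

Verification:
- uvxyz = 'a' + 'a' + 'bb' + 'c' + 'c' = aabbcc ✓
- |vxy| = |'abbc'| = 4 ≤ 4 ✓
- |vy| = |'ac'| = 2 > 0 ✓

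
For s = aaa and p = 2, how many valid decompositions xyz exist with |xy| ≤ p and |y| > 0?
3

For s = 'aaa' with pumping length p = 2:

Constraints: |xy| ≤ 2, |y| > 0

Valid decompositions (|xy| ≤ p, |y| ≥ 1):
  • x='', y='a', z='aa'
  • x='a', y='a', z='a'
  • x='', y='aa', z='a'

Total count: 3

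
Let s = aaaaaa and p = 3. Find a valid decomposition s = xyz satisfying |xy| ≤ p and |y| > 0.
x = '', y = 'aa', z = 'aaaa'

For s = aaaaaa and p = 3, one valid decomposition is:
- x = '' (length 0)
- y = 'aa' (length 2)
- z = 'aaaa' (length 4)

Verification:
- xyz = '' + 'aa' + 'aaaa' = aaaaaa ✓
- |xy| = 2 ≤ 3 ✓
- |y| = 2 > 0 ✓

All pumping lemma constraints are satisfied.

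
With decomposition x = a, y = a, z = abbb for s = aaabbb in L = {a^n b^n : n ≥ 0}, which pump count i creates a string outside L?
i = 0

xy⁰z = a · ε · abbb = aabbb; aabbb has 2 a's and 3 b's; 2 ≠ 3, so it is not in L.
(Other choices also work, e.g. i = 2, 3; only i = 1 is guaranteed to stay in L since xy¹z = s.)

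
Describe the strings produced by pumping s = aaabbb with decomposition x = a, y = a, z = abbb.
{xy^i z : i ≥ 0} = {a^(2+i) b^3 : i ≥ 0} = {aabbb, aaabbb, aaaabbb, ...}

With x = a, y = a, z = abbb: Starting with aaabbb and pumping the second 'a', we get strings with 2+i a's followed by 3 b's for i = 0, 1, 2, ...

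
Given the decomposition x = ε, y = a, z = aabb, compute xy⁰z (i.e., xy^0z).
aabb

Given x = '', y = 'a', z = 'aabb' and i = 0:

xy^0z = x + y·y·...·y (0 times) + z
       = '' + 'a'^0 + 'aabb'
       = '' + '' + 'aabb'
       = 'aabb'

The pumped string is 'aabb' with length 4.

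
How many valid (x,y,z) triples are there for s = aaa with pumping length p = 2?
3

For s = 'aaa' with pumping length p = 2:

Constraints: |xy| ≤ 2, |y| > 0

Valid decompositions (|xy| ≤ p, |y| ≥ 1):
  • x='', y='a', z='aa'
  • x='a', y='a', z='a'
  • x='', y='aa', z='a'

Total count: 3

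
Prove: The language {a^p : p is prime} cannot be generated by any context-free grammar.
Assume for contradiction that L is context-free, and let p ≥ 1 be the pumping length given by the pumping lemma for CFLs.
Choose a prime q with q ≥ p and let s = a^q. Then s ∈ L and |s| = q ≥ p.
By the CFL pumping lemma, s = uvxyz for some u, v, x, y, z with |vxy| ≤ p, |vy| ≥ 1, and uv^i xy^i z ∈ L for every i ≥ 0.
All symbols are a's, so only lengths matter: let k = |vy|, with 1 ≤ k ≤ p. Then |uv^i xy^i z| = q + (i − 1)k.

Take i = q + 1: the length is q + qk = q(k + 1).
Both factors satisfy q ≥ 2 and k + 1 ≥ 2, so q(k + 1) is composite and uv^(q+1) xy^(q+1) z ∉ L.

This contradicts the CFL pumping lemma, which requires uv^i xy^i z ∈ L for all i ≥ 0.
Hence L = {a^p : p is prime} is not context-free. ∎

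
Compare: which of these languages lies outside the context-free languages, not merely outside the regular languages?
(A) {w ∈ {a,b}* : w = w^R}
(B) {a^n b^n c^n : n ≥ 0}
(B) {a^n b^n c^n : n ≥ 0}

(B) {a^n b^n c^n : n ≥ 0} requires the CFL pumping lemma.

- {w ∈ {a,b}* : w = w^R} is context-free (but not regular)
  • Can be shown non-regular with the regular pumping lemma
  • After pumping, the string is no longer symmetric

- {a^n b^n c^n : n ≥ 0} is NOT context-free
  • Requires the CFL pumping lemma to prove
  • Cannot maintain three equal counts simultaneously

The CFL pumping lemma is "stronger" in that it can prove non-membership
in the larger class of context-free languages.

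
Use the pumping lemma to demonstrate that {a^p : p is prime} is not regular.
Assume for contradiction that L is regular, and let p ≥ 1 be the pumping length given by the pumping lemma.
Choose a prime q with q ≥ p (one exists because there are infinitely many primes) and let s = a^q. Then s ∈ L and |s| = q ≥ p.
By the pumping lemma, s = xyz for some x, y, z with |xy| ≤ p, |y| ≥ 1, and xy^i z ∈ L for every i ≥ 0.
Here y = a^k for some k with 1 ≤ k ≤ p, and xy^i z = a^(q + (i − 1)k) for every i ≥ 0.

Take i = q + 1: |xy^(q+1) z| = q + qk = q(k + 1).
Both factors satisfy q ≥ 2 and k + 1 ≥ 2, so q(k + 1) is composite, and xy^(q+1) z ∉ L.

This contradicts the pumping lemma, which requires xy^i z ∈ L for all i ≥ 0.
Hence L = {a^p : p is prime} is not regular. ∎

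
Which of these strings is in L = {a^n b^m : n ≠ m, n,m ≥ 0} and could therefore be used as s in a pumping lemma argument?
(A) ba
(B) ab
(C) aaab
(C) aaab

The pumping lemma is applied to a string s that lies in L, so first check membership of each option:
- (A) ba has an a after a b, so it is not of the form a^n b^m and is not in L ✗
- (B) ab = a^1 b^1 has n = m = 1, so it is not in L ✗
- (C) aaab = a^3 b^1 with 3 ≠ 1, so it is in L ✓

Only (C) aaab is in L, so it is the only candidate that could play the role of s.
(In a complete proof one picks s in terms of the pumping length p so that |s| ≥ p is guaranteed; a fixed string like aaab illustrates the shape of such an s.)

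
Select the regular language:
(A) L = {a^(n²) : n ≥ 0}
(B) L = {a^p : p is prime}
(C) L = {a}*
(C) {a}*

(C) L = {a}* is regular.

This can be recognized by a finite automaton (DFA/NFA).
Regular expressions like {a}* define regular languages.

The other choices are not regular:
- {a^p : p is prime}: After pumping, the length becomes composite
- {a^(n²) : n ≥ 0}: After pumping, length is no longer a perfect square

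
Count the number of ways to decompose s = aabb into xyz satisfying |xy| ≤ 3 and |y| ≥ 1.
6

For s = 'aabb' with pumping length p = 3:

Constraints: |xy| ≤ 3, |y| > 0

Valid decompositions (|xy| ≤ p, |y| ≥ 1):
  • x='', y='a', z='abb'
  • x='a', y='a', z='bb'
  • x='', y='aa', z='bb'
  • x='aa', y='b', z='b'
  • x='a', y='ab', z='b'
  • x='', y='aab', z='b'

Total count: 6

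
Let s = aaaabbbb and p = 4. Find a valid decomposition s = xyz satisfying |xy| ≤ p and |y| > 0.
x = 'aa', y = 'aa', z = 'bbbb'

For s = aaaabbbb and p = 4, one valid decomposition is:
- x = 'aa' (length 2)
- y = 'aa' (length 2)
- z = 'bbbb' (length 4)

Verification:
- xyz = 'aa' + 'aa' + 'bbbb' = aaaabbbb ✓
- |xy| = 4 ≤ 4 ✓
- |y| = 2 > 0 ✓

All pumping lemma constraints are satisfied.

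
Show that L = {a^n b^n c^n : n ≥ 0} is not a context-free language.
Assume for contradiction that L is context-free, and let p ≥ 1 be the pumping length given by the pumping lemma for CFLs.
Choose s = a^p b^p c^p. Then s ∈ L and |s| = 3p ≥ p.
By the CFL pumping lemma, s = uvxyz for some u, v, x, y, z with |vxy| ≤ p, |vy| ≥ 1, and uv^i xy^i z ∈ L for every i ≥ 0.

Because |vxy| ≤ p, the window vxy cannot contain both an a and a c: any substring of s containing both must include the entire block b^p plus at least one a and one c, so it has length ≥ p + 2 > p.
Hence at least one of the letters a, c does not occur in vy at all.

Take i = 0: the string uxz is obtained from s by deleting |vy| ≥ 1 symbols, so |uxz| = 3p − |vy| < 3p.
But the letter (a or c) that does not occur in vy still occurs exactly p times in uxz. Every string of L with exactly p copies of some letter is a^p b^p c^p, of length 3p. Since |uxz| < 3p, uxz ∉ L.

This contradicts the CFL pumping lemma, which requires uv^i xy^i z ∈ L for all i ≥ 0.
Hence L = {a^n b^n c^n : n ≥ 0} is not context-free. ∎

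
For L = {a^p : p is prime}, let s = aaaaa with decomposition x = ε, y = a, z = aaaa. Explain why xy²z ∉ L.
xy²z = aaaaaa ∉ L

Pumping with i = 2 replaces y = a by y² = aa:
- Original: s = xyz = aaaaa; aaaaa has length 5, which is prime, so it is in L
- Pumped: xy²z = ε · aa · aaaa = aaaaaa
- aaaaaa has length 6 = 2 × 3, which is not prime, so it is not in L

The pumping lemma would require xy²z ∈ L, so this decomposition yields a contradiction.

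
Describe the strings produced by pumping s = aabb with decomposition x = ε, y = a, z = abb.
{xy^i z : i ≥ 0} = {a^(i+1) b^2 : i ≥ 0} = {abb, aabb, aaabb, ...}

With x = ε, y = a, z = abb: Starting with aabb and pumping the first 'a' (z = abb keeps the second 'a'), we get strings with i+1 a's followed by 2 b's for i = 0, 1, 2, ...; note bb is not produced because z always contributes one a.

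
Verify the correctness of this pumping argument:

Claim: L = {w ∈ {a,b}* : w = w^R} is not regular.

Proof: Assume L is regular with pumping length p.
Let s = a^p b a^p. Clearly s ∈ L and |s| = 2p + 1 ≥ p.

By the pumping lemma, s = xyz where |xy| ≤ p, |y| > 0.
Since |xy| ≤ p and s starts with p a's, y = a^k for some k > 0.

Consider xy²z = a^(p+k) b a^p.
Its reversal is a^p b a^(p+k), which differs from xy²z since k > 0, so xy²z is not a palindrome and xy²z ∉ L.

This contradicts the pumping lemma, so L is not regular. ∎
The proof is correct.

This proof is valid because:
1. s = a^p b a^p is in L and is chosen in terms of p, so |s| ≥ p holds for every p
2. The decomposition analysis is correct: |xy| ≤ p forces y to lie inside the leading a's
3. The contradiction is valid: a^(p+k) b a^p has more a's before the b than after it, so it is not a palindrome
4. The conclusion follows logically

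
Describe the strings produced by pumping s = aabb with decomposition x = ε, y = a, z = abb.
{xy^i z : i ≥ 0} = {a^(i+1) b^2 : i ≥ 0} = {abb, aabb, aaabb, ...}

With x = ε, y = a, z = abb: Starting with aabb and pumping the first 'a' (z = abb keeps the second 'a'), we get strings with i+1 a's followed by 2 b's for i = 0, 1, 2, ...; note bb is not produced because z always contributes one a.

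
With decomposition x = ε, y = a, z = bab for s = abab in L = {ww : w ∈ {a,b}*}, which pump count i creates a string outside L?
i = 3

xy³z = ε · aaa · bab = aaabab; aaabab has length 6; its halves are aaa and bab, which differ, so it is not in L.
(Other choices also work, e.g. i = 0, 2; only i = 1 is guaranteed to stay in L since xy¹z = s.)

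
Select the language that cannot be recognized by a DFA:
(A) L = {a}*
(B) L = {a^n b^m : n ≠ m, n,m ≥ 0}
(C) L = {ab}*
(B) {a^n b^m : n ≠ m, n,m ≥ 0}

(B) L = {a^n b^m : n ≠ m, n,m ≥ 0} is NOT regular.

The pumping lemma can be used to prove this:
After pumping a's, we can make n = m

The other languages are regular because they can be recognized by finite automata.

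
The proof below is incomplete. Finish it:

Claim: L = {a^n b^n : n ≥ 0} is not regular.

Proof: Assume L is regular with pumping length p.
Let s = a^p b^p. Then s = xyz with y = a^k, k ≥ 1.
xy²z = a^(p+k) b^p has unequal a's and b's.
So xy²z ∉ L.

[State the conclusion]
This contradicts the pumping lemma for regular languages,
which guarantees xy^i z ∈ L for all i ≥ 0.

Since our assumption that L is regular leads to a contradiction,
we conclude that L = {a^n b^n : n ≥ 0} is NOT regular. ∎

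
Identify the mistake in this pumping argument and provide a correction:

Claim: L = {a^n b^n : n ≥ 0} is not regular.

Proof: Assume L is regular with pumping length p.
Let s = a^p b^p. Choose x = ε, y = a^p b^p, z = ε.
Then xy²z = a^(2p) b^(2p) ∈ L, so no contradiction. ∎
Error: The decomposition violates |xy| ≤ p. With y = a^p b^p, |xy| = |y| = 2p > p. (The proof also miscomputes xy²z, which would be a^p b^p a^p b^p rather than a^(2p) b^(2p), and it wrongly treats one harmless decomposition as settling the matter — the prover does not get to choose the decomposition.)

Correction: The pumping lemma requires |xy| ≤ p, and the argument must handle every decomposition satisfying |xy| ≤ p, |y| ≥ 1. Since s starts with p a's, any such y consists only of a's, say y = a^k with k ≥ 1. Then xy²z = a^(p+k) b^p has unequal numbers of a's and b's, so xy²z ∉ L — the required contradiction.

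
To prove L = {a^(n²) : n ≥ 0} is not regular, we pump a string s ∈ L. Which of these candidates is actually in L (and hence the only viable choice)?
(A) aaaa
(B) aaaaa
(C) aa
(A) aaaa

The pumping lemma is applied to a string s that lies in L, so first check membership of each option:
- (A) aaaa has length 4 = 2², a perfect square, so it is in L ✓
- (B) aaaaa has length 5, strictly between 2² = 4 and 3² = 9, so it is not in L ✗
- (C) aa has length 2, strictly between 1² = 1 and 2² = 4, so it is not in L ✗

Only (A) aaaa is in L, so it is the only candidate that could play the role of s.
(In a complete proof one picks s in terms of the pumping length p so that |s| ≥ p is guaranteed; a fixed string like aaaa illustrates the shape of such an s.)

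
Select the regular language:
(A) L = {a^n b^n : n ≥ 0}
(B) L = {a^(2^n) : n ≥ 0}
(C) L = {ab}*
(C) {ab}*

(C) L = {ab}* is regular.

This can be recognized by a finite automaton (DFA/NFA).
Regular expressions like {ab}* define regular languages.

The other choices are not regular:
- {a^n b^n : n ≥ 0}: After pumping, the number of a's and b's become unequal
- {a^(2^n) : n ≥ 0}: After pumping, length is no longer a power of 2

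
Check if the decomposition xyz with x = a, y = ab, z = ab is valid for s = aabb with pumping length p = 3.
Violated: xyz = s

The decomposition x = a, y = ab, z = ab for s = aabb with p = 3
violates the constraint: xyz = s

xyz = 'a' + 'ab' + 'ab' = 'aabab' ≠ 'aabb' = s. The decomposition doesn't reconstruct s.

Pumping lemma constraints:
1. xyz = s (decomposition is valid)
2. |xy| ≤ p
3. |y| > 0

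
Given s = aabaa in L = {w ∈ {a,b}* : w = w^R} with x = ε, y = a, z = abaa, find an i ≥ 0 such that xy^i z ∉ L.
i = 0

xy⁰z = ε · ε · abaa = abaa; abaa reversed is aaba ≠ abaa, so it is not a palindrome and is not in L.
(Other choices also work, e.g. i = 2, 3; only i = 1 is guaranteed to stay in L since xy¹z = s.)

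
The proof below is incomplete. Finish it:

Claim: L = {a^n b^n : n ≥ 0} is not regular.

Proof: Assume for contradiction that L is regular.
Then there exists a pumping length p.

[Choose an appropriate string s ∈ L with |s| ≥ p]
s = a^p b^p

This string is in L (has equal a's and b's) and has length 2p ≥ p.
Any decomposition xyz with |xy| ≤ p means y consists only of a's,
so pumping will unbalance the counts.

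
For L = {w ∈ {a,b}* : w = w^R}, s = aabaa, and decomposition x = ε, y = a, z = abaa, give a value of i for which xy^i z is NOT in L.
i = 2

xy²z = ε · aa · abaa = aaabaa; aaabaa reversed is aabaaa ≠ aaabaa, so it is not a palindrome and is not in L.
(Other choices also work, e.g. i = 0, 3; only i = 1 is guaranteed to stay in L since xy¹z = s.)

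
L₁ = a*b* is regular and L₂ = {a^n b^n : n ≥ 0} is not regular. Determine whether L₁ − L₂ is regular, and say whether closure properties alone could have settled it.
No — L₁ − L₂ is not regular.

a*b* − {a^n b^n} = {a^n b^m : n ≠ m}. If this were regular, then its complement intersected with a*b*, namely {a^n b^n : n ≥ 0}, would be regular too (closure under complement and intersection) — contradiction. So L₁ − L₂ is not regular.

Note that the bare facts "L₁ regular, L₂ non-regular" do not settle the question by themselves: the closure of regular languages under ∪, ∩, complement and difference applies only when BOTH operands are regular. With a non-regular operand the result can come out regular or non-regular depending on the specific languages, so one has to work out L₁ − L₂ for this particular pair, as above.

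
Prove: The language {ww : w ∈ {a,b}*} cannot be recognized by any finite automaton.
Assume for contradiction that L is regular, and let p ≥ 1 be the pumping length given by the pumping lemma.
Choose s = a^p b a^p b. Then s ∈ L (take w = a^p b) and |s| = 2p + 2 ≥ p.
By the pumping lemma, s = xyz for some x, y, z with |xy| ≤ p, |y| ≥ 1, and xy^i z ∈ L for every i ≥ 0.
Since |xy| ≤ p and the first p symbols of s are all a's, y = a^k for some k with 1 ≤ k ≤ p.

Take i = 2: t = xy²z = a^(p + k) b a^p b.
Suppose t = uu for some string u. The string t contains exactly two b's and ends in b, so u contains exactly one b and ends in b; hence u = a^j b for some j, and uu = a^j b a^j b. Comparing with t = a^(p + k) b a^p b forces j = p + k (first block) and j = p (second block), which is impossible since k ≥ 1. So t ∉ L.

This contradicts the pumping lemma, which requires xy^i z ∈ L for all i ≥ 0.
Hence L = {ww : w ∈ {a,b}*} is not regular. ∎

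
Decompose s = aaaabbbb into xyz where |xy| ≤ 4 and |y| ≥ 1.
x = 'a', y = 'a', z = 'aabbbb'

For s = aaaabbbb and p = 4, one valid decomposition is:
- x = 'a' (length 1)
- y = 'a' (length 1)
- z = 'aabbbb' (length 6)

Verification:
- xyz = 'a' + 'a' + 'aabbbb' = aaaabbbb ✓
- |xy| = 2 ≤ 4 ✓
- |y| = 1 > 0 ✓

All pumping lemma constraints are satisfied.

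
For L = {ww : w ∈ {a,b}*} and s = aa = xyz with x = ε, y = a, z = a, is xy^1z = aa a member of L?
Yes

xy¹z = ε · a · a = aa.
aa splits into halves a · a, which are equal, so it is in L (w = a).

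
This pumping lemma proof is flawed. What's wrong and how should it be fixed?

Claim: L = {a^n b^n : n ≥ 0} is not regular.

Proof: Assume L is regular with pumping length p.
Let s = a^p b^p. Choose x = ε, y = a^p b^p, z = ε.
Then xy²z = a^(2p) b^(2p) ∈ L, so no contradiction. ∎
Error: The decomposition violates |xy| ≤ p. With y = a^p b^p, |xy| = |y| = 2p > p. (The proof also miscomputes xy²z, which would be a^p b^p a^p b^p rather than a^(2p) b^(2p), and it wrongly treats one harmless decomposition as settling the matter — the prover does not get to choose the decomposition.)

Correction: The pumping lemma requires |xy| ≤ p, and the argument must handle every decomposition satisfying |xy| ≤ p, |y| ≥ 1. Since s starts with p a's, any such y consists only of a's, say y = a^k with k ≥ 1. Then xy²z = a^(p+k) b^p has unequal numbers of a's and b's, so xy²z ∉ L — the required contradiction.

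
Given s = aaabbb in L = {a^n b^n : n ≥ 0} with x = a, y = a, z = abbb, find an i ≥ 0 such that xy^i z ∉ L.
i = 3

xy³z = a · aaa · abbb = aaaaabbb; aaaaabbb has 5 a's and 3 b's; 5 ≠ 3, so it is not in L.
(Other choices also work, e.g. i = 0, 2; only i = 1 is guaranteed to stay in L since xy¹z = s.)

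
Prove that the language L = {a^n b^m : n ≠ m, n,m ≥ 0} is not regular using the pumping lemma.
Assume for contradiction that L is regular, and let p ≥ 1 be the pumping length given by the pumping lemma.
Choose s = a^p b^(p + p!). Then s ∈ L because p ≠ p + p! (as p! ≥ 1), and |s| ≥ p.
By the pumping lemma, s = xyz for some x, y, z with |xy| ≤ p, |y| ≥ 1, and xy^i z ∈ L for every i ≥ 0.
Since |xy| ≤ p and the first p symbols of s are all a's, y = a^k for some k with 1 ≤ k ≤ p.
For every i ≥ 0, xy^i z = a^(p + (i − 1)k) b^(p + p!).

Because 1 ≤ k ≤ p, k divides p!. Let t = p!/k (a positive integer) and take i = t + 1.
Then the number of a's is p + tk = p + p!, which equals the number of b's.
So xy^(t+1) z = a^(p + p!) b^(p + p!) has equally many a's and b's and is NOT in L.

This contradicts the pumping lemma, which requires xy^i z ∈ L for all i ≥ 0.
Hence L = {a^n b^m : n ≠ m, n,m ≥ 0} is not regular. ∎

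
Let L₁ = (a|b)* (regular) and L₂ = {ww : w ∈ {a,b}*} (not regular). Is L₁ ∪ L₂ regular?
Yes — L₁ ∪ L₂ is regular.

{ww} ⊆ (a|b)*, so L₁ ∪ L₂ = (a|b)*, which is regular.

Note that the bare facts "L₁ regular, L₂ non-regular" do not settle the question by themselves: the closure of regular languages under ∪, ∩, complement and difference applies only when BOTH operands are regular. With a non-regular operand the result can come out regular or non-regular depending on the specific languages, so one has to work out L₁ ∪ L₂ for this particular pair, as above.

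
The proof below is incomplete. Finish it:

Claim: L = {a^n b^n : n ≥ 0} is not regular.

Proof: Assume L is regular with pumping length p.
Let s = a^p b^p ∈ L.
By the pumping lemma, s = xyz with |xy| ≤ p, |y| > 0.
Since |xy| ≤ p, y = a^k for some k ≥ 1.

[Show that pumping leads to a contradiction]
Consider xy²z = a^(p+k) b^p.

Since k ≥ 1, we have p + k > p.
So xy²z has more a's than b's: (p+k) a's vs p b's.
This means xy²z ∉ L because a^n b^n requires equal counts.

This contradicts the pumping lemma which states xy²z ∈ L.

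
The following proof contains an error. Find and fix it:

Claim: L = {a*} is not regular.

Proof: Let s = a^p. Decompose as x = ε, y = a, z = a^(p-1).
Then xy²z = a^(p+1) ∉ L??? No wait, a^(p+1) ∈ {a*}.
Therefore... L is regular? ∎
Error: The proof attempts to show a*  is not regular, but a* IS regular!

Correction: a* is a regular language (recognized by a simple DFA with one accepting state and self-loop on 'a'). The pumping lemma can only prove non-regularity, not regularity. For regular languages, pumping always works.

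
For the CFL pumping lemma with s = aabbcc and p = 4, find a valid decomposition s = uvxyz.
u='a', v='a', x='bb', y='c', z='c'

For s = aabbcc with pumping length p = 4:

One valid decomposition:
- u = 'a'
- v = 'a'
- x = 'bb'
- y = 'c'
- z = 'c'

Verification:
- uvxyz = 'a' + 'a' + 'bb' + 'c' + 'c' = aabbcc ✓
- |vxy| = |'abbc'| = 4 ≤ 4 ✓
- |vy| = |'ac'| = 2 > 0 ✓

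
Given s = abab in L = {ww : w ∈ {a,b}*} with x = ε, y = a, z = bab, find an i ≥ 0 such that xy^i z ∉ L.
i = 3

xy³z = ε · aaa · bab = aaabab; aaabab has length 6; its halves are aaa and bab, which differ, so it is not in L.
(Other choices also work, e.g. i = 0, 2; only i = 1 is guaranteed to stay in L since xy¹z = s.)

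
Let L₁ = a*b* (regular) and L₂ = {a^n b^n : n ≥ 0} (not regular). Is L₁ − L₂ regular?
No — L₁ − L₂ is not regular.

a*b* − {a^n b^n} = {a^n b^m : n ≠ m}. If this were regular, then its complement intersected with a*b*, namely {a^n b^n : n ≥ 0}, would be regular too (closure under complement and intersection) — contradiction. So L₁ − L₂ is not regular.

Note that the bare facts "L₁ regular, L₂ non-regular" do not settle the question by themselves: the closure of regular languages under ∪, ∩, complement and difference applies only when BOTH operands are regular. With a non-regular operand the result can come out regular or non-regular depending on the specific languages, so one has to work out L₁ − L₂ for this particular pair, as above.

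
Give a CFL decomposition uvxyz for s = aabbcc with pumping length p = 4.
u='a', v='a', x='bb', y='c', z='c'

For s = aabbcc with pumping length p = 4:

One valid decomposition:
- u = 'a'
- v = 'a'
- x = 'bb'
- y = 'c'
- z = 'c'

Verification:
- uvxyz = 'a' + 'a' + 'bb' + 'c' + 'c' = aabbcc ✓
- |vxy| = |'abbc'| = 4 ≤ 4 ✓
- |vy| = |'ac'| = 2 > 0 ✓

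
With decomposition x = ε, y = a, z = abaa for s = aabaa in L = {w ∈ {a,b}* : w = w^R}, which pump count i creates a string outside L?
i = 0

xy⁰z = ε · ε · abaa = abaa; abaa reversed is aaba ≠ abaa, so it is not a palindrome and is not in L.
(Other choices also work, e.g. i = 2, 3; only i = 1 is guaranteed to stay in L since xy¹z = s.)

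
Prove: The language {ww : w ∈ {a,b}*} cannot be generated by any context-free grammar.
Assume for contradiction that L is context-free, and let p ≥ 1 be the pumping length given by the pumping lemma for CFLs.
Choose s = a^p b^p a^p b^p. Then s ∈ L (take w = a^p b^p) and |s| = 4p ≥ p.
By the CFL pumping lemma, s = uvxyz for some u, v, x, y, z with |vxy| ≤ p, |vy| ≥ 1, and uv^i xy^i z ∈ L for every i ≥ 0.

Write s as four blocks A₁ B₁ A₂ B₂ with A₁ = A₂ = a^p and B₁ = B₂ = b^p. Since |vxy| ≤ p, the window vxy lies inside at most two adjacent blocks. Take i = 0 and let t = uxz, so |t| = 4p − |vy| with 1 ≤ |vy| ≤ p. If |t| is odd, t ∉ L immediately, so assume |vy| is even (hence |vy| ≥ 2) and |t|/2 = 2p − |vy|/2, which satisfies p ≤ |t|/2 ≤ 2p − 1.

Case 1 (vxy inside A₁B₁): t = a^(p−j) b^(p−l) a^p b^p with j + l = |vy|. The second half of t has length < 2p, so it is a suffix of the trailing a^p b^p and ends in b; the first half is a^(p−j) b^(p−l) a^((j+l)/2), which ends in a because (j+l)/2 ≥ 1. The halves differ, so t ∉ L.

Case 2 (vxy inside B₁A₂, straddling the middle): t = a^p b^(p−j) a^(p−l) b^p with j + l = |vy|. If t = ww, then w is a prefix of t of length ≥ p, so w begins with a^p; and w is a suffix of t of length ≥ p, so w ends with b^p. That forces |w| ≥ 2p, contradicting |w| = |t|/2 ≤ 2p − 1. So t ∉ L.

Case 3 (vxy inside A₂B₂): t = a^p b^p a^(p−j) b^(p−l) with j + l = |vy|. The first half of t is a prefix of a^p b^p, so it begins with a; the second half is b^((j+l)/2) a^(p−j) b^(p−l), which begins with b. The halves differ, so t ∉ L.

In every case uv⁰xy⁰z = uxz ∉ L.

This contradicts the CFL pumping lemma, which requires uv^i xy^i z ∈ L for all i ≥ 0.
Hence L = {ww : w ∈ {a,b}*} is not context-free. ∎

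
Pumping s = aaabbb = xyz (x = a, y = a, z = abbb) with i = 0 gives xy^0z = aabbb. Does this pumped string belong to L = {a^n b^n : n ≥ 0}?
No

xy⁰z = a · ε · abbb = aabbb.
aabbb has 2 a's and 3 b's; 2 ≠ 3, so it is not in L.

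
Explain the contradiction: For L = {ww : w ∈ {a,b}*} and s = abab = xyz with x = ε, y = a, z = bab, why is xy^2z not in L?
xy²z = aabab ∉ L

Pumping with i = 2 replaces y = a by y² = aa:
- Original: s = xyz = abab; abab splits into halves ab · ab, which are equal, so it is in L (w = ab)
- Pumped: xy²z = ε · aa · bab = aabab
- aabab has odd length 5, so it cannot be written as ww and is not in L

The pumping lemma would require xy²z ∈ L, so this decomposition yields a contradiction.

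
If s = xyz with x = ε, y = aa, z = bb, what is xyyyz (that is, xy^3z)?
aaaaaabb

Given x = '', y = 'aa', z = 'bb' and i = 3:

xy^3z = x + y·y·...·y (3 times) + z
       = '' + 'aa'^3 + 'bb'
       = '' + 'aaaaaa' + 'bb'
       = 'aaaaaabb'

The pumped string is 'aaaaaabb' with length 8.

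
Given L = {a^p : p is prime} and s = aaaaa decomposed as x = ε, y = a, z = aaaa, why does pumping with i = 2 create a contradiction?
xy²z = aaaaaa ∉ L

Pumping with i = 2 replaces y = a by y² = aa:
- Original: s = xyz = aaaaa; aaaaa has length 5, which is prime, so it is in L
- Pumped: xy²z = ε · aa · aaaa = aaaaaa
- aaaaaa has length 6 = 2 × 3, which is not prime, so it is not in L

The pumping lemma would require xy²z ∈ L, so this decomposition yields a contradiction.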